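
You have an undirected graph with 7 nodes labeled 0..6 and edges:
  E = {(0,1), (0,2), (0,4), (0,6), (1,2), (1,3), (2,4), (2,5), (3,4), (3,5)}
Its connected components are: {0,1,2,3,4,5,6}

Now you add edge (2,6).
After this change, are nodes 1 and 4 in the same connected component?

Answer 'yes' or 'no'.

Initial components: {0,1,2,3,4,5,6}
Adding edge (2,6): both already in same component {0,1,2,3,4,5,6}. No change.
New components: {0,1,2,3,4,5,6}
Are 1 and 4 in the same component? yes

Answer: yes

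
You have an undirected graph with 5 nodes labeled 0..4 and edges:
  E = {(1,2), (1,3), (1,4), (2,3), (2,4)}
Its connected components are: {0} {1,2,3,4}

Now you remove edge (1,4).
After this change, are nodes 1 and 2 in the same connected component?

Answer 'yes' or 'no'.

Answer: yes

Derivation:
Initial components: {0} {1,2,3,4}
Removing edge (1,4): not a bridge — component count unchanged at 2.
New components: {0} {1,2,3,4}
Are 1 and 2 in the same component? yes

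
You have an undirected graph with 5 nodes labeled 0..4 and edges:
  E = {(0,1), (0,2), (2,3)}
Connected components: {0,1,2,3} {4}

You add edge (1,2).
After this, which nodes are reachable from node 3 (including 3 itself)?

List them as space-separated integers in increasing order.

Answer: 0 1 2 3

Derivation:
Before: nodes reachable from 3: {0,1,2,3}
Adding (1,2): both endpoints already in same component. Reachability from 3 unchanged.
After: nodes reachable from 3: {0,1,2,3}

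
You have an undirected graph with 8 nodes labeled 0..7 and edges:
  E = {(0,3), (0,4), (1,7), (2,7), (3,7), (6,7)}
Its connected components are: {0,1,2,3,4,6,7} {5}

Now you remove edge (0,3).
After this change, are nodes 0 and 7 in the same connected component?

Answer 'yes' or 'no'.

Initial components: {0,1,2,3,4,6,7} {5}
Removing edge (0,3): it was a bridge — component count 2 -> 3.
New components: {0,4} {1,2,3,6,7} {5}
Are 0 and 7 in the same component? no

Answer: no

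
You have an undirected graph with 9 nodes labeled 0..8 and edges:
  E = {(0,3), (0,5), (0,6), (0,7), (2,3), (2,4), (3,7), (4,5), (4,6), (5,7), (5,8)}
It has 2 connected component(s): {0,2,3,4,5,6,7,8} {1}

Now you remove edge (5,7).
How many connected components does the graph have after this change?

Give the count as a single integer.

Initial component count: 2
Remove (5,7): not a bridge. Count unchanged: 2.
  After removal, components: {0,2,3,4,5,6,7,8} {1}
New component count: 2

Answer: 2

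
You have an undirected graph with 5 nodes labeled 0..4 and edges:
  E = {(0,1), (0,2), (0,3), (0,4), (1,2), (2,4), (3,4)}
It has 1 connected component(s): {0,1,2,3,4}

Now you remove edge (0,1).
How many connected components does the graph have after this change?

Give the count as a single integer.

Initial component count: 1
Remove (0,1): not a bridge. Count unchanged: 1.
  After removal, components: {0,1,2,3,4}
New component count: 1

Answer: 1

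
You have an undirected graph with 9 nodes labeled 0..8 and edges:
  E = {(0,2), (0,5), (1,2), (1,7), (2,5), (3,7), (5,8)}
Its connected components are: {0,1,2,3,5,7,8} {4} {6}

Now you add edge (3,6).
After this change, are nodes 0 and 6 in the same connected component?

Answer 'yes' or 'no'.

Initial components: {0,1,2,3,5,7,8} {4} {6}
Adding edge (3,6): merges {0,1,2,3,5,7,8} and {6}.
New components: {0,1,2,3,5,6,7,8} {4}
Are 0 and 6 in the same component? yes

Answer: yes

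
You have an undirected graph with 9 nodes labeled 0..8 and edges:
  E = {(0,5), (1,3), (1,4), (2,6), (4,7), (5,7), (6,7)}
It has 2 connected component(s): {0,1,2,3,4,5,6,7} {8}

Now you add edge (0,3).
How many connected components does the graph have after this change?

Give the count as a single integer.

Answer: 2

Derivation:
Initial component count: 2
Add (0,3): endpoints already in same component. Count unchanged: 2.
New component count: 2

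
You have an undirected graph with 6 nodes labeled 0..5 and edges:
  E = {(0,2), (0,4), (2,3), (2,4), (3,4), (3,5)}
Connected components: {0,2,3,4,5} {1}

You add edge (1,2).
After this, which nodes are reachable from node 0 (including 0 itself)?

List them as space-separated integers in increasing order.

Before: nodes reachable from 0: {0,2,3,4,5}
Adding (1,2): merges 0's component with another. Reachability grows.
After: nodes reachable from 0: {0,1,2,3,4,5}

Answer: 0 1 2 3 4 5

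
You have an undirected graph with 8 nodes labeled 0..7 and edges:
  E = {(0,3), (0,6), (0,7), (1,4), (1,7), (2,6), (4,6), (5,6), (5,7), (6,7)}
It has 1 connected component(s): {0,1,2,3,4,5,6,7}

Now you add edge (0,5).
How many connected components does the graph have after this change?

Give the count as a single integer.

Initial component count: 1
Add (0,5): endpoints already in same component. Count unchanged: 1.
New component count: 1

Answer: 1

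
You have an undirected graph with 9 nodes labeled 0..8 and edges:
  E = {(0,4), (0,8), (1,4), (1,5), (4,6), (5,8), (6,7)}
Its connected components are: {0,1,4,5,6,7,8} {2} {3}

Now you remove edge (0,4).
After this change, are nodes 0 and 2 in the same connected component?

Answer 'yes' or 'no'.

Answer: no

Derivation:
Initial components: {0,1,4,5,6,7,8} {2} {3}
Removing edge (0,4): not a bridge — component count unchanged at 3.
New components: {0,1,4,5,6,7,8} {2} {3}
Are 0 and 2 in the same component? no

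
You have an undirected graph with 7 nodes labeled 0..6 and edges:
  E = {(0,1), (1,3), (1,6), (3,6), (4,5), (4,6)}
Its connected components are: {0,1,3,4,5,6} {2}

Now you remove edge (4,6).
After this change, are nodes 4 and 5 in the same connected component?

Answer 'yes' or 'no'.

Initial components: {0,1,3,4,5,6} {2}
Removing edge (4,6): it was a bridge — component count 2 -> 3.
New components: {0,1,3,6} {2} {4,5}
Are 4 and 5 in the same component? yes

Answer: yes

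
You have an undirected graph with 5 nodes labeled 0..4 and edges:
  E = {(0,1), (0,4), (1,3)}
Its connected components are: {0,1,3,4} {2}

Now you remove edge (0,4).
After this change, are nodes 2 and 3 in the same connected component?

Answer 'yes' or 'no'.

Initial components: {0,1,3,4} {2}
Removing edge (0,4): it was a bridge — component count 2 -> 3.
New components: {0,1,3} {2} {4}
Are 2 and 3 in the same component? no

Answer: no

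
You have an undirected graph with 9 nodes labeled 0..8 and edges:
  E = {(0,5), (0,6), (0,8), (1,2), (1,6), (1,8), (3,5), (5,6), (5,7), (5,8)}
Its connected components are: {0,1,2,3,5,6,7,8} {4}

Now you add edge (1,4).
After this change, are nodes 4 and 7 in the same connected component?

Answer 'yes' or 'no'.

Answer: yes

Derivation:
Initial components: {0,1,2,3,5,6,7,8} {4}
Adding edge (1,4): merges {0,1,2,3,5,6,7,8} and {4}.
New components: {0,1,2,3,4,5,6,7,8}
Are 4 and 7 in the same component? yes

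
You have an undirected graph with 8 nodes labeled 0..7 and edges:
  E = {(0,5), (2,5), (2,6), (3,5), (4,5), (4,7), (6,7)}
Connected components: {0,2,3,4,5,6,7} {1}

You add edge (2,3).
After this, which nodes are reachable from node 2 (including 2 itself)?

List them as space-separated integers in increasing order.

Before: nodes reachable from 2: {0,2,3,4,5,6,7}
Adding (2,3): both endpoints already in same component. Reachability from 2 unchanged.
After: nodes reachable from 2: {0,2,3,4,5,6,7}

Answer: 0 2 3 4 5 6 7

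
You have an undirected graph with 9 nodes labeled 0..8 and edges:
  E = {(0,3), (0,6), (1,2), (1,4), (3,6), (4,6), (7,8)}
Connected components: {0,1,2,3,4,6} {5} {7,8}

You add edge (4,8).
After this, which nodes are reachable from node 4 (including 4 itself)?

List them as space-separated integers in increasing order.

Answer: 0 1 2 3 4 6 7 8

Derivation:
Before: nodes reachable from 4: {0,1,2,3,4,6}
Adding (4,8): merges 4's component with another. Reachability grows.
After: nodes reachable from 4: {0,1,2,3,4,6,7,8}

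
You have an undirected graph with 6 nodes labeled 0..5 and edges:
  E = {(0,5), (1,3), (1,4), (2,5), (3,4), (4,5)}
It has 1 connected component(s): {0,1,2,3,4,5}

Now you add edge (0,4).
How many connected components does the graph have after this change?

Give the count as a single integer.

Initial component count: 1
Add (0,4): endpoints already in same component. Count unchanged: 1.
New component count: 1

Answer: 1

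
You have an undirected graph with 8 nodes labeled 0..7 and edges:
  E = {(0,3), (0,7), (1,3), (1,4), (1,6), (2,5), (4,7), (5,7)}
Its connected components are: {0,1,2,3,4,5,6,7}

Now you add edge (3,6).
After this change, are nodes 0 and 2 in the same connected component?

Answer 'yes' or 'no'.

Answer: yes

Derivation:
Initial components: {0,1,2,3,4,5,6,7}
Adding edge (3,6): both already in same component {0,1,2,3,4,5,6,7}. No change.
New components: {0,1,2,3,4,5,6,7}
Are 0 and 2 in the same component? yes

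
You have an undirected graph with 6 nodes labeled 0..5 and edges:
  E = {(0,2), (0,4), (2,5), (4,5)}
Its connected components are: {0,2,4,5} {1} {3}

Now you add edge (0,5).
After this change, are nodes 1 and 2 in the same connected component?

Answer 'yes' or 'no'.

Initial components: {0,2,4,5} {1} {3}
Adding edge (0,5): both already in same component {0,2,4,5}. No change.
New components: {0,2,4,5} {1} {3}
Are 1 and 2 in the same component? no

Answer: no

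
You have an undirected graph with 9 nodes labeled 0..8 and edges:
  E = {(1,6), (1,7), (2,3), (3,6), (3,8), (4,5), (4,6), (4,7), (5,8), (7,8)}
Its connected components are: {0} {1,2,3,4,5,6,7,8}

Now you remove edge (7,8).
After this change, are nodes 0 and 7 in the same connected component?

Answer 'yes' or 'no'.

Answer: no

Derivation:
Initial components: {0} {1,2,3,4,5,6,7,8}
Removing edge (7,8): not a bridge — component count unchanged at 2.
New components: {0} {1,2,3,4,5,6,7,8}
Are 0 and 7 in the same component? no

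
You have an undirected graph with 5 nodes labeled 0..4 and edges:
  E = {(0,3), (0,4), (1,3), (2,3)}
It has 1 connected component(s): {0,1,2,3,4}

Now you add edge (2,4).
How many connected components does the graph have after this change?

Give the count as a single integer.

Initial component count: 1
Add (2,4): endpoints already in same component. Count unchanged: 1.
New component count: 1

Answer: 1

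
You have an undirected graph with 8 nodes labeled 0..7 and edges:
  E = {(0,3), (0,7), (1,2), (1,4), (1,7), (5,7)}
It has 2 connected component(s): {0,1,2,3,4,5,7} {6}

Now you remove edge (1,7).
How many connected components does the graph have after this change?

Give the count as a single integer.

Initial component count: 2
Remove (1,7): it was a bridge. Count increases: 2 -> 3.
  After removal, components: {0,3,5,7} {1,2,4} {6}
New component count: 3

Answer: 3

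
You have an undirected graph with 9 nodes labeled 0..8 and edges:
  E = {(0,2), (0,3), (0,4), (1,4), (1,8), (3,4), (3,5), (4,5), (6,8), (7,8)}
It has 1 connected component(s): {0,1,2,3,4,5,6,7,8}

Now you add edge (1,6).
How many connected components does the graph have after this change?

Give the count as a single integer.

Initial component count: 1
Add (1,6): endpoints already in same component. Count unchanged: 1.
New component count: 1

Answer: 1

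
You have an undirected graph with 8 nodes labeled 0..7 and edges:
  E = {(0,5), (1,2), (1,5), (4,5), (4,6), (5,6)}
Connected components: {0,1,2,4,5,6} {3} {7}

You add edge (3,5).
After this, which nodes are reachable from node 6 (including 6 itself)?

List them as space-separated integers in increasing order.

Before: nodes reachable from 6: {0,1,2,4,5,6}
Adding (3,5): merges 6's component with another. Reachability grows.
After: nodes reachable from 6: {0,1,2,3,4,5,6}

Answer: 0 1 2 3 4 5 6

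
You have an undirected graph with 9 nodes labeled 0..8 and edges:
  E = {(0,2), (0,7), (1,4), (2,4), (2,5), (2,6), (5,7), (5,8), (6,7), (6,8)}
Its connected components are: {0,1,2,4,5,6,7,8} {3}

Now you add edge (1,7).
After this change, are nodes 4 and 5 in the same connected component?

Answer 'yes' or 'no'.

Answer: yes

Derivation:
Initial components: {0,1,2,4,5,6,7,8} {3}
Adding edge (1,7): both already in same component {0,1,2,4,5,6,7,8}. No change.
New components: {0,1,2,4,5,6,7,8} {3}
Are 4 and 5 in the same component? yes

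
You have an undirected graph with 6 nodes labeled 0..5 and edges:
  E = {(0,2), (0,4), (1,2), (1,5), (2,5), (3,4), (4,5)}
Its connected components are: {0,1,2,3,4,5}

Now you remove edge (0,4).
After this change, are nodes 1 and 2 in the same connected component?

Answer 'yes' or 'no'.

Initial components: {0,1,2,3,4,5}
Removing edge (0,4): not a bridge — component count unchanged at 1.
New components: {0,1,2,3,4,5}
Are 1 and 2 in the same component? yes

Answer: yes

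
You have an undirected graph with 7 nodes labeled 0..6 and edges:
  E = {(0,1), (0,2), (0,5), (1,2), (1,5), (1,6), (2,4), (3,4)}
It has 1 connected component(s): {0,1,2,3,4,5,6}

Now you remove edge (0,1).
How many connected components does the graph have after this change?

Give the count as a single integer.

Answer: 1

Derivation:
Initial component count: 1
Remove (0,1): not a bridge. Count unchanged: 1.
  After removal, components: {0,1,2,3,4,5,6}
New component count: 1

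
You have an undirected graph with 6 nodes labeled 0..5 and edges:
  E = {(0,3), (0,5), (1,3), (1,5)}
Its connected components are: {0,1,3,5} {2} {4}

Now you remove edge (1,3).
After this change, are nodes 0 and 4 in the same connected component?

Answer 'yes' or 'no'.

Answer: no

Derivation:
Initial components: {0,1,3,5} {2} {4}
Removing edge (1,3): not a bridge — component count unchanged at 3.
New components: {0,1,3,5} {2} {4}
Are 0 and 4 in the same component? no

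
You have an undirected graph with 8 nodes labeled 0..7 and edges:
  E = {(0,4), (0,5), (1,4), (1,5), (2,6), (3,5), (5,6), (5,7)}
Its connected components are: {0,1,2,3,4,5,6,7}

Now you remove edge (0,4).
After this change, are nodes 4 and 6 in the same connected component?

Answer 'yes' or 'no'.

Answer: yes

Derivation:
Initial components: {0,1,2,3,4,5,6,7}
Removing edge (0,4): not a bridge — component count unchanged at 1.
New components: {0,1,2,3,4,5,6,7}
Are 4 and 6 in the same component? yes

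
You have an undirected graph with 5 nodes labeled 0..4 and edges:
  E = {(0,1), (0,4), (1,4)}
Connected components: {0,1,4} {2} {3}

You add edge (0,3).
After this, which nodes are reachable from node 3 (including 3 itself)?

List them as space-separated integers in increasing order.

Before: nodes reachable from 3: {3}
Adding (0,3): merges 3's component with another. Reachability grows.
After: nodes reachable from 3: {0,1,3,4}

Answer: 0 1 3 4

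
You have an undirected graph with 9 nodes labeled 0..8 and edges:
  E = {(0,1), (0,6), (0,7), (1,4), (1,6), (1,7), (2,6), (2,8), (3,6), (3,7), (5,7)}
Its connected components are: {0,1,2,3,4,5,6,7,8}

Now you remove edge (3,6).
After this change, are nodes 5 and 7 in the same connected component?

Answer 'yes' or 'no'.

Answer: yes

Derivation:
Initial components: {0,1,2,3,4,5,6,7,8}
Removing edge (3,6): not a bridge — component count unchanged at 1.
New components: {0,1,2,3,4,5,6,7,8}
Are 5 and 7 in the same component? yes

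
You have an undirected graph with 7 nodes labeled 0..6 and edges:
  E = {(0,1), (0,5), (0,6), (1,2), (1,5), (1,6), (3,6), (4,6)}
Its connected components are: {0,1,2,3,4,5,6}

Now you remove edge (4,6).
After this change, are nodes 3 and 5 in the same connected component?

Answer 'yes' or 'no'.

Initial components: {0,1,2,3,4,5,6}
Removing edge (4,6): it was a bridge — component count 1 -> 2.
New components: {0,1,2,3,5,6} {4}
Are 3 and 5 in the same component? yes

Answer: yes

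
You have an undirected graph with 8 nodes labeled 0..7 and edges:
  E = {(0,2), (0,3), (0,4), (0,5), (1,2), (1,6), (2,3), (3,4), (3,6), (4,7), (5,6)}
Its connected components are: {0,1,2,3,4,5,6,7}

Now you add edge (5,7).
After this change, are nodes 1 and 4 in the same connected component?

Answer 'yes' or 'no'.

Answer: yes

Derivation:
Initial components: {0,1,2,3,4,5,6,7}
Adding edge (5,7): both already in same component {0,1,2,3,4,5,6,7}. No change.
New components: {0,1,2,3,4,5,6,7}
Are 1 and 4 in the same component? yes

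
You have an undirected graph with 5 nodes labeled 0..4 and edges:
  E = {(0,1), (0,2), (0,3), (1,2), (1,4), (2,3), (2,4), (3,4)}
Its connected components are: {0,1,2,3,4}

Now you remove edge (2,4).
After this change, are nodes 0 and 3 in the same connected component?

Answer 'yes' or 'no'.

Initial components: {0,1,2,3,4}
Removing edge (2,4): not a bridge — component count unchanged at 1.
New components: {0,1,2,3,4}
Are 0 and 3 in the same component? yes

Answer: yes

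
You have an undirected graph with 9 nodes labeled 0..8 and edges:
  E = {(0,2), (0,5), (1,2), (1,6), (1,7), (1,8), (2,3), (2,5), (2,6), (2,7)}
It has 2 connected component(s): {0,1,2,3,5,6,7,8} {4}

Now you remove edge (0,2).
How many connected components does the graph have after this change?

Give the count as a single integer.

Answer: 2

Derivation:
Initial component count: 2
Remove (0,2): not a bridge. Count unchanged: 2.
  After removal, components: {0,1,2,3,5,6,7,8} {4}
New component count: 2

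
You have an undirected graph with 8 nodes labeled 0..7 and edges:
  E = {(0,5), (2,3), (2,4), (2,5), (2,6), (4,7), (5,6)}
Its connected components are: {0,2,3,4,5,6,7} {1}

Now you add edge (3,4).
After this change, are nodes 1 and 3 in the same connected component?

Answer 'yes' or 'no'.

Answer: no

Derivation:
Initial components: {0,2,3,4,5,6,7} {1}
Adding edge (3,4): both already in same component {0,2,3,4,5,6,7}. No change.
New components: {0,2,3,4,5,6,7} {1}
Are 1 and 3 in the same component? no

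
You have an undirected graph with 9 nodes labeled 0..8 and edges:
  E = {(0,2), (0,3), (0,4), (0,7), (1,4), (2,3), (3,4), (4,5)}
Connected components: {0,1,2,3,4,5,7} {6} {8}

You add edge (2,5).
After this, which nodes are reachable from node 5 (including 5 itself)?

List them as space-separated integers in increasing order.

Before: nodes reachable from 5: {0,1,2,3,4,5,7}
Adding (2,5): both endpoints already in same component. Reachability from 5 unchanged.
After: nodes reachable from 5: {0,1,2,3,4,5,7}

Answer: 0 1 2 3 4 5 7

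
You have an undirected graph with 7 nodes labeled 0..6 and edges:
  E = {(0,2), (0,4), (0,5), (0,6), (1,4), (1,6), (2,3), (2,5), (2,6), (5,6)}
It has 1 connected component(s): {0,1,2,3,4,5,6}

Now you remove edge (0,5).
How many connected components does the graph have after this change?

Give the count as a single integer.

Initial component count: 1
Remove (0,5): not a bridge. Count unchanged: 1.
  After removal, components: {0,1,2,3,4,5,6}
New component count: 1

Answer: 1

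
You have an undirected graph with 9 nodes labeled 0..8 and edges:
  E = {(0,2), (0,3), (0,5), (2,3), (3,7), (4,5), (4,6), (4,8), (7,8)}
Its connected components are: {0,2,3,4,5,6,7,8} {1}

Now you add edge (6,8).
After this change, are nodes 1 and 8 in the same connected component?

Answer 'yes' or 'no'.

Initial components: {0,2,3,4,5,6,7,8} {1}
Adding edge (6,8): both already in same component {0,2,3,4,5,6,7,8}. No change.
New components: {0,2,3,4,5,6,7,8} {1}
Are 1 and 8 in the same component? no

Answer: no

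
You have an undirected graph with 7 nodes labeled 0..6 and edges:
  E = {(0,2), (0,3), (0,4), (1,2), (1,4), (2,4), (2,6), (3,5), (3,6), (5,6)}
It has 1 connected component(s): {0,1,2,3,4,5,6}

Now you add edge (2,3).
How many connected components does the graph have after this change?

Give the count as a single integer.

Answer: 1

Derivation:
Initial component count: 1
Add (2,3): endpoints already in same component. Count unchanged: 1.
New component count: 1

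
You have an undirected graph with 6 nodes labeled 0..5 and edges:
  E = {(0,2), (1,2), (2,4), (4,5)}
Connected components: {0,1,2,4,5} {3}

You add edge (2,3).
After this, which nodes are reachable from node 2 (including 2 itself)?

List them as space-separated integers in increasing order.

Answer: 0 1 2 3 4 5

Derivation:
Before: nodes reachable from 2: {0,1,2,4,5}
Adding (2,3): merges 2's component with another. Reachability grows.
After: nodes reachable from 2: {0,1,2,3,4,5}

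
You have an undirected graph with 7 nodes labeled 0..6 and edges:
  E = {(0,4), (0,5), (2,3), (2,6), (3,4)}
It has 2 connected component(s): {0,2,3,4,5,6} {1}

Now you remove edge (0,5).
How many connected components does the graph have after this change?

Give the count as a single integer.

Initial component count: 2
Remove (0,5): it was a bridge. Count increases: 2 -> 3.
  After removal, components: {0,2,3,4,6} {1} {5}
New component count: 3

Answer: 3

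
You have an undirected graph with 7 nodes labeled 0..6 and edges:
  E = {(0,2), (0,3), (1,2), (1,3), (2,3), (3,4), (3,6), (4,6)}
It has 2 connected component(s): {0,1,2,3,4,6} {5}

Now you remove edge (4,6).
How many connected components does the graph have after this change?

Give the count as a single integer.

Answer: 2

Derivation:
Initial component count: 2
Remove (4,6): not a bridge. Count unchanged: 2.
  After removal, components: {0,1,2,3,4,6} {5}
New component count: 2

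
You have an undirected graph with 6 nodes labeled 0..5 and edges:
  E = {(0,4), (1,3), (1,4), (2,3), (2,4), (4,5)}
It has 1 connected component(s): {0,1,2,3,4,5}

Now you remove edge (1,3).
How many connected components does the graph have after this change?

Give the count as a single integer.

Initial component count: 1
Remove (1,3): not a bridge. Count unchanged: 1.
  After removal, components: {0,1,2,3,4,5}
New component count: 1

Answer: 1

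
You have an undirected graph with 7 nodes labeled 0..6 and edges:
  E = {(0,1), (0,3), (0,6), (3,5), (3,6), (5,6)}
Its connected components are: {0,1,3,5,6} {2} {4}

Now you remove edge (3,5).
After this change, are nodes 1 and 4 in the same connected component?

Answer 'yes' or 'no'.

Initial components: {0,1,3,5,6} {2} {4}
Removing edge (3,5): not a bridge — component count unchanged at 3.
New components: {0,1,3,5,6} {2} {4}
Are 1 and 4 in the same component? no

Answer: no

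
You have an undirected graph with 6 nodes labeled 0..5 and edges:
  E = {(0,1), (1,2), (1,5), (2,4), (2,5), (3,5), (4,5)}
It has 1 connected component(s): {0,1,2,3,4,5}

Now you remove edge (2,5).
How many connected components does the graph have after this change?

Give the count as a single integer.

Answer: 1

Derivation:
Initial component count: 1
Remove (2,5): not a bridge. Count unchanged: 1.
  After removal, components: {0,1,2,3,4,5}
New component count: 1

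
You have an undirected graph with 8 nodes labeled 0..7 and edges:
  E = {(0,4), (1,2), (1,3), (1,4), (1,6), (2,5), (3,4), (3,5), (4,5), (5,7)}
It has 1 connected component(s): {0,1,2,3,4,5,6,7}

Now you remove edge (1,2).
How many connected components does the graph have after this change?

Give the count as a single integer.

Answer: 1

Derivation:
Initial component count: 1
Remove (1,2): not a bridge. Count unchanged: 1.
  After removal, components: {0,1,2,3,4,5,6,7}
New component count: 1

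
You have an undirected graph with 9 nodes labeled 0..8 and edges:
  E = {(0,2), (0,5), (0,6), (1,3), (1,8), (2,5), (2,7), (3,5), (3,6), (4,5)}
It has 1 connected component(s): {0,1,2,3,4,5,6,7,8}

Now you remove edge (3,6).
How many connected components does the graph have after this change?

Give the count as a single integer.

Initial component count: 1
Remove (3,6): not a bridge. Count unchanged: 1.
  After removal, components: {0,1,2,3,4,5,6,7,8}
New component count: 1

Answer: 1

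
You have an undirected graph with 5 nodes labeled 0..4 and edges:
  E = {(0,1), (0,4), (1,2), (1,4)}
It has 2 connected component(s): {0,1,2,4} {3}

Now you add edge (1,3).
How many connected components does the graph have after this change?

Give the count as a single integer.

Answer: 1

Derivation:
Initial component count: 2
Add (1,3): merges two components. Count decreases: 2 -> 1.
New component count: 1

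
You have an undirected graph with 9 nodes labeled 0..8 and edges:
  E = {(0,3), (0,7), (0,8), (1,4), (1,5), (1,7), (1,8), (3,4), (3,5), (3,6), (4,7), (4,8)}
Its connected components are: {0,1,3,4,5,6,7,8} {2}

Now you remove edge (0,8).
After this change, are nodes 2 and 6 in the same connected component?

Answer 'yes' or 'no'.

Initial components: {0,1,3,4,5,6,7,8} {2}
Removing edge (0,8): not a bridge — component count unchanged at 2.
New components: {0,1,3,4,5,6,7,8} {2}
Are 2 and 6 in the same component? no

Answer: no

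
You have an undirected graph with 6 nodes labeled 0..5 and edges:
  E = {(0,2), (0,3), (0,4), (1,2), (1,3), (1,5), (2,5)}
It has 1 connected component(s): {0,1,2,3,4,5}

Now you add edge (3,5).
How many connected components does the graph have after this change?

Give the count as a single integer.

Initial component count: 1
Add (3,5): endpoints already in same component. Count unchanged: 1.
New component count: 1

Answer: 1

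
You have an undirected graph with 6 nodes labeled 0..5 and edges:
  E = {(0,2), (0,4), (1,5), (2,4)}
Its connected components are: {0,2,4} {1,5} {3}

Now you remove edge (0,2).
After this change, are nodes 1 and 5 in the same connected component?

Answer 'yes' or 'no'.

Initial components: {0,2,4} {1,5} {3}
Removing edge (0,2): not a bridge — component count unchanged at 3.
New components: {0,2,4} {1,5} {3}
Are 1 and 5 in the same component? yes

Answer: yes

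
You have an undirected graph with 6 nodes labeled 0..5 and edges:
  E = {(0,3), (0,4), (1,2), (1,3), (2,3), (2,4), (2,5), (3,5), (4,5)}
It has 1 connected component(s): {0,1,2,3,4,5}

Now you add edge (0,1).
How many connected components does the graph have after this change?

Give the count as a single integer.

Initial component count: 1
Add (0,1): endpoints already in same component. Count unchanged: 1.
New component count: 1

Answer: 1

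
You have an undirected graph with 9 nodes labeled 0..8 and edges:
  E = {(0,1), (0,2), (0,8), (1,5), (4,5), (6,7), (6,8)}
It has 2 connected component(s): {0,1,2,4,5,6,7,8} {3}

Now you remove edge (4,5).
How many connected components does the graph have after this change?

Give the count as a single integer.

Initial component count: 2
Remove (4,5): it was a bridge. Count increases: 2 -> 3.
  After removal, components: {0,1,2,5,6,7,8} {3} {4}
New component count: 3

Answer: 3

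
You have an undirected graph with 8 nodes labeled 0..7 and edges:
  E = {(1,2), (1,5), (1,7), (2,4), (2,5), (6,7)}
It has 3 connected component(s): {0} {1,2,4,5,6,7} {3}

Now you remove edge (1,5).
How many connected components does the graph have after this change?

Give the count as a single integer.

Initial component count: 3
Remove (1,5): not a bridge. Count unchanged: 3.
  After removal, components: {0} {1,2,4,5,6,7} {3}
New component count: 3

Answer: 3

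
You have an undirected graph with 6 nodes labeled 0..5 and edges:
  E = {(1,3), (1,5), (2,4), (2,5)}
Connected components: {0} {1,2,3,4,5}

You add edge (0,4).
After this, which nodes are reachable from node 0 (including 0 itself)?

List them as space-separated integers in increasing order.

Before: nodes reachable from 0: {0}
Adding (0,4): merges 0's component with another. Reachability grows.
After: nodes reachable from 0: {0,1,2,3,4,5}

Answer: 0 1 2 3 4 5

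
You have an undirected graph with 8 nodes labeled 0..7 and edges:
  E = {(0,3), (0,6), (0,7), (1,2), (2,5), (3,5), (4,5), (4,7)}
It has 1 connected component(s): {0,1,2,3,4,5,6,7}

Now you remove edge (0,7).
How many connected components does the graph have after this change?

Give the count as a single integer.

Initial component count: 1
Remove (0,7): not a bridge. Count unchanged: 1.
  After removal, components: {0,1,2,3,4,5,6,7}
New component count: 1

Answer: 1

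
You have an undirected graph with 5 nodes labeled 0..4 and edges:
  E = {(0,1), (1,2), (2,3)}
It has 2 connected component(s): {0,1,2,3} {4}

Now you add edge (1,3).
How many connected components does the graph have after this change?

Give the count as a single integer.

Answer: 2

Derivation:
Initial component count: 2
Add (1,3): endpoints already in same component. Count unchanged: 2.
New component count: 2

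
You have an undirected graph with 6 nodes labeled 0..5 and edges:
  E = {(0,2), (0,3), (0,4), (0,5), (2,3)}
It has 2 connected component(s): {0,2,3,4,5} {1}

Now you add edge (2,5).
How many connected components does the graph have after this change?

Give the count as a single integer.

Initial component count: 2
Add (2,5): endpoints already in same component. Count unchanged: 2.
New component count: 2

Answer: 2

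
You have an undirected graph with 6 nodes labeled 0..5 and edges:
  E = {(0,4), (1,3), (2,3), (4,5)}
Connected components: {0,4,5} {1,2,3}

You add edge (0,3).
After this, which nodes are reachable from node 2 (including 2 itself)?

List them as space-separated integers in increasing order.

Answer: 0 1 2 3 4 5

Derivation:
Before: nodes reachable from 2: {1,2,3}
Adding (0,3): merges 2's component with another. Reachability grows.
After: nodes reachable from 2: {0,1,2,3,4,5}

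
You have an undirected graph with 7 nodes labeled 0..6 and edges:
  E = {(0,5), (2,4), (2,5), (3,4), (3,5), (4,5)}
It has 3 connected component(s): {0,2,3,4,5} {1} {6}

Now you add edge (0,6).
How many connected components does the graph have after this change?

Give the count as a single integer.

Answer: 2

Derivation:
Initial component count: 3
Add (0,6): merges two components. Count decreases: 3 -> 2.
New component count: 2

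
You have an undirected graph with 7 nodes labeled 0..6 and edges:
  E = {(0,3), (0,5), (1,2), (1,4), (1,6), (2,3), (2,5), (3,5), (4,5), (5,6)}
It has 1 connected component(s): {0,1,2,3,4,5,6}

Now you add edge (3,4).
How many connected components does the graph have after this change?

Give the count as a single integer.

Initial component count: 1
Add (3,4): endpoints already in same component. Count unchanged: 1.
New component count: 1

Answer: 1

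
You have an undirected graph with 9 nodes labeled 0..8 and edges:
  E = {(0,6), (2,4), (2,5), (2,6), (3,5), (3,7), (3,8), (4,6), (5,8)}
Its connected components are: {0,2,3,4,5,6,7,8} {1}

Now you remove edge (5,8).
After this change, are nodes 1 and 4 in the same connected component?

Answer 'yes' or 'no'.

Initial components: {0,2,3,4,5,6,7,8} {1}
Removing edge (5,8): not a bridge — component count unchanged at 2.
New components: {0,2,3,4,5,6,7,8} {1}
Are 1 and 4 in the same component? no

Answer: no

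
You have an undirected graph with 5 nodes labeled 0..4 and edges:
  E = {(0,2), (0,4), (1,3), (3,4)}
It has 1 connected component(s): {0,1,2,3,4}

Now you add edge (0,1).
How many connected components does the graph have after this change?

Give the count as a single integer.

Initial component count: 1
Add (0,1): endpoints already in same component. Count unchanged: 1.
New component count: 1

Answer: 1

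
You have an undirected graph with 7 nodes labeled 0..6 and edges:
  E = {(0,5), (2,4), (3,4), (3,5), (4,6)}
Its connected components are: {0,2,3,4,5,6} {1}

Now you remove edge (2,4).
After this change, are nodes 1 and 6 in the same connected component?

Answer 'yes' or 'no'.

Initial components: {0,2,3,4,5,6} {1}
Removing edge (2,4): it was a bridge — component count 2 -> 3.
New components: {0,3,4,5,6} {1} {2}
Are 1 and 6 in the same component? no

Answer: no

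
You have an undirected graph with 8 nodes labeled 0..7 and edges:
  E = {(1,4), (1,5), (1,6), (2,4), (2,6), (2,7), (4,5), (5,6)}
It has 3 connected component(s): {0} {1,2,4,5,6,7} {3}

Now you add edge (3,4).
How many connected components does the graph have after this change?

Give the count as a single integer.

Initial component count: 3
Add (3,4): merges two components. Count decreases: 3 -> 2.
New component count: 2

Answer: 2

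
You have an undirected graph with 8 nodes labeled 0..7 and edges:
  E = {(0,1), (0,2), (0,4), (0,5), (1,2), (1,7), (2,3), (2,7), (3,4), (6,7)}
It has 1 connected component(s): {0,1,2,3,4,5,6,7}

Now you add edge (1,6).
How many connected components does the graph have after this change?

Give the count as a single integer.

Answer: 1

Derivation:
Initial component count: 1
Add (1,6): endpoints already in same component. Count unchanged: 1.
New component count: 1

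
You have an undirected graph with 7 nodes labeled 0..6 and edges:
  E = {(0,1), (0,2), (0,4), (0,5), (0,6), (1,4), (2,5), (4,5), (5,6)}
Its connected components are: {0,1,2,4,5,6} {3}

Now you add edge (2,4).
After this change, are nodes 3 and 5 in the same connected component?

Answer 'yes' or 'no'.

Initial components: {0,1,2,4,5,6} {3}
Adding edge (2,4): both already in same component {0,1,2,4,5,6}. No change.
New components: {0,1,2,4,5,6} {3}
Are 3 and 5 in the same component? no

Answer: no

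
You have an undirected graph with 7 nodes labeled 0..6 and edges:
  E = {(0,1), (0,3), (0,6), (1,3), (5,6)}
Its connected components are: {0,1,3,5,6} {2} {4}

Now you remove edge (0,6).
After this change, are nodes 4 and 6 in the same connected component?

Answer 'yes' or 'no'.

Initial components: {0,1,3,5,6} {2} {4}
Removing edge (0,6): it was a bridge — component count 3 -> 4.
New components: {0,1,3} {2} {4} {5,6}
Are 4 and 6 in the same component? no

Answer: no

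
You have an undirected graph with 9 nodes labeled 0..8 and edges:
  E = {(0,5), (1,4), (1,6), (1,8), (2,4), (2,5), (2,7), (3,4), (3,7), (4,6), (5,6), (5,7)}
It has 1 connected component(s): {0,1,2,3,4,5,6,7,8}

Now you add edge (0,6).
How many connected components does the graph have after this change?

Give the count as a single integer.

Initial component count: 1
Add (0,6): endpoints already in same component. Count unchanged: 1.
New component count: 1

Answer: 1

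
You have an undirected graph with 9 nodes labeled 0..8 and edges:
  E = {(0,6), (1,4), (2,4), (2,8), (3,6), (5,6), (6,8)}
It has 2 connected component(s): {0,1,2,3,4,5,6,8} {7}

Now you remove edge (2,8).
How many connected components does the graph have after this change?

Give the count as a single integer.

Answer: 3

Derivation:
Initial component count: 2
Remove (2,8): it was a bridge. Count increases: 2 -> 3.
  After removal, components: {0,3,5,6,8} {1,2,4} {7}
New component count: 3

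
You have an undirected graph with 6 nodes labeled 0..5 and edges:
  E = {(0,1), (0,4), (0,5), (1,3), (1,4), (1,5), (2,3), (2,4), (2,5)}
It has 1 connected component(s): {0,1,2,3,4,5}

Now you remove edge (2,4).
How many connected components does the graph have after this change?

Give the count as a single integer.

Initial component count: 1
Remove (2,4): not a bridge. Count unchanged: 1.
  After removal, components: {0,1,2,3,4,5}
New component count: 1

Answer: 1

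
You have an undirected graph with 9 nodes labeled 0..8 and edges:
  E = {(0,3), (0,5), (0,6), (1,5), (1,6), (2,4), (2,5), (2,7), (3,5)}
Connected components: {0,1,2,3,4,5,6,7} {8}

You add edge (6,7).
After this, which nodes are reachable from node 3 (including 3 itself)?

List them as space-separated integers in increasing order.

Answer: 0 1 2 3 4 5 6 7

Derivation:
Before: nodes reachable from 3: {0,1,2,3,4,5,6,7}
Adding (6,7): both endpoints already in same component. Reachability from 3 unchanged.
After: nodes reachable from 3: {0,1,2,3,4,5,6,7}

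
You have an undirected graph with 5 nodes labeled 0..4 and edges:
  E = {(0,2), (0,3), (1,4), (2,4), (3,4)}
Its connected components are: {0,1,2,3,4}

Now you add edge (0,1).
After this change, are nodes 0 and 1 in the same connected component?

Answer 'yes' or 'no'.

Answer: yes

Derivation:
Initial components: {0,1,2,3,4}
Adding edge (0,1): both already in same component {0,1,2,3,4}. No change.
New components: {0,1,2,3,4}
Are 0 and 1 in the same component? yes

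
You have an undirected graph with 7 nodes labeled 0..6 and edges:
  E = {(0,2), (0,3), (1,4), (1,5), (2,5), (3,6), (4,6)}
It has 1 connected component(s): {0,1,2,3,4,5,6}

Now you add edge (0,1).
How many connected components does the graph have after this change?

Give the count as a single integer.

Answer: 1

Derivation:
Initial component count: 1
Add (0,1): endpoints already in same component. Count unchanged: 1.
New component count: 1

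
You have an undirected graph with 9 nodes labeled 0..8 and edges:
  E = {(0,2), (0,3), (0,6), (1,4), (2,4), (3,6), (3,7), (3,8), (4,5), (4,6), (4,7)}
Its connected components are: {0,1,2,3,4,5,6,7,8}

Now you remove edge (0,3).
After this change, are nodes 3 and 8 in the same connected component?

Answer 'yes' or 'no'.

Answer: yes

Derivation:
Initial components: {0,1,2,3,4,5,6,7,8}
Removing edge (0,3): not a bridge — component count unchanged at 1.
New components: {0,1,2,3,4,5,6,7,8}
Are 3 and 8 in the same component? yes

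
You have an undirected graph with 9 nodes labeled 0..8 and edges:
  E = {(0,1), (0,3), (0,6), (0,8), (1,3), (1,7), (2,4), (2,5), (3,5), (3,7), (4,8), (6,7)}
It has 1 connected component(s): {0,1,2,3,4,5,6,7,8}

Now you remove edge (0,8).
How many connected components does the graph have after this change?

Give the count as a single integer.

Answer: 1

Derivation:
Initial component count: 1
Remove (0,8): not a bridge. Count unchanged: 1.
  After removal, components: {0,1,2,3,4,5,6,7,8}
New component count: 1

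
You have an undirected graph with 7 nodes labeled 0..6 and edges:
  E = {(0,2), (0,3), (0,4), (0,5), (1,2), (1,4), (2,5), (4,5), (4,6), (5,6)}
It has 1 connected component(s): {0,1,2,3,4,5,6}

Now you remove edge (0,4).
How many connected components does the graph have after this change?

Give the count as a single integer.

Initial component count: 1
Remove (0,4): not a bridge. Count unchanged: 1.
  After removal, components: {0,1,2,3,4,5,6}
New component count: 1

Answer: 1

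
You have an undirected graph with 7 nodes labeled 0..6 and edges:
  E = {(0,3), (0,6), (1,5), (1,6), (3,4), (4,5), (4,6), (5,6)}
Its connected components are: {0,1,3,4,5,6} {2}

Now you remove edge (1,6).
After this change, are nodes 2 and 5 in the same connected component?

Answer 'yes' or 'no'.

Answer: no

Derivation:
Initial components: {0,1,3,4,5,6} {2}
Removing edge (1,6): not a bridge — component count unchanged at 2.
New components: {0,1,3,4,5,6} {2}
Are 2 and 5 in the same component? no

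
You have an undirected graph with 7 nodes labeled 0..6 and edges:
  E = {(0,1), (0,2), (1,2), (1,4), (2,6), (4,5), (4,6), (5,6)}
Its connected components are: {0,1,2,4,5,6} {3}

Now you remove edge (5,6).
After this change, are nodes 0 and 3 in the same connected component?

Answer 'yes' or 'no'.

Answer: no

Derivation:
Initial components: {0,1,2,4,5,6} {3}
Removing edge (5,6): not a bridge — component count unchanged at 2.
New components: {0,1,2,4,5,6} {3}
Are 0 and 3 in the same component? no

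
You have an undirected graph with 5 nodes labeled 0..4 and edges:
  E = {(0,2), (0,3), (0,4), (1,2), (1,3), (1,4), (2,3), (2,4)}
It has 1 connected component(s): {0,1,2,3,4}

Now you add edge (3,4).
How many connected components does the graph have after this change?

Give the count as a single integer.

Answer: 1

Derivation:
Initial component count: 1
Add (3,4): endpoints already in same component. Count unchanged: 1.
New component count: 1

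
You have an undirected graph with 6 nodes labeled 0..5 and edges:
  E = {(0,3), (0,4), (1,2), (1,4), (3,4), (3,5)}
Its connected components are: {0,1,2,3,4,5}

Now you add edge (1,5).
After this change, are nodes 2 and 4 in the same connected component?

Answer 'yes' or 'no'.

Initial components: {0,1,2,3,4,5}
Adding edge (1,5): both already in same component {0,1,2,3,4,5}. No change.
New components: {0,1,2,3,4,5}
Are 2 and 4 in the same component? yes

Answer: yes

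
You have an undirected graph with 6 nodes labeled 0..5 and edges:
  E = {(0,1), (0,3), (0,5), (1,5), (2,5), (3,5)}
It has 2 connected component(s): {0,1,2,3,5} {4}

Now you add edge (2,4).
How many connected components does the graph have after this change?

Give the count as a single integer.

Answer: 1

Derivation:
Initial component count: 2
Add (2,4): merges two components. Count decreases: 2 -> 1.
New component count: 1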